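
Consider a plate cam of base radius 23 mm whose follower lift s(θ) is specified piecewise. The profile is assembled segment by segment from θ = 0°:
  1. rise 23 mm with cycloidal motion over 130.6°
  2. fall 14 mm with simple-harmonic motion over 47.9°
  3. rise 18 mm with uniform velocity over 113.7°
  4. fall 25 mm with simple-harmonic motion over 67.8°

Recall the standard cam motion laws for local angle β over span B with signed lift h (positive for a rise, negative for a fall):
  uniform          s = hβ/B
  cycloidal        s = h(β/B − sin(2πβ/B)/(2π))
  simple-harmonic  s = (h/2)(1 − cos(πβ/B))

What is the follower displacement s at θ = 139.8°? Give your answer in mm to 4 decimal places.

seg 1 [0°–130.6°] cycloidal, h=23: full span → s += 23 → s = 23.0000
seg 2 [130.6°–178.5°] simple-harmonic, h=-14: θ=139.8° here. β=9.2, B=47.9. -14/2·(1 − cos(π·0.1921)) = -1.2361 → s = 21.7639

21.7639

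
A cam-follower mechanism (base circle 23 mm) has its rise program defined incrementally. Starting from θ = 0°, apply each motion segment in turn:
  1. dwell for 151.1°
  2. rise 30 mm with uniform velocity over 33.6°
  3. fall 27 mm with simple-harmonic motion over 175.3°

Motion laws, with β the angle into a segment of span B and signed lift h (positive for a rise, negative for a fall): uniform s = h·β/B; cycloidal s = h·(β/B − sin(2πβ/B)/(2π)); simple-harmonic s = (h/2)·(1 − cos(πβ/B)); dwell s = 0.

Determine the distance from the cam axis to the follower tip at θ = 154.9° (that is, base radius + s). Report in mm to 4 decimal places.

seg 1 [0°–151.1°] dwell: s stays 0.0000
seg 2 [151.1°–184.7°] uniform, h=30: θ=154.9° here. β=3.8, B=33.6. 30·3.8/33.6 = 3.3929 → s = 3.3929
radial distance = base radius + s = 23 + 3.3929 = 26.3929

26.3929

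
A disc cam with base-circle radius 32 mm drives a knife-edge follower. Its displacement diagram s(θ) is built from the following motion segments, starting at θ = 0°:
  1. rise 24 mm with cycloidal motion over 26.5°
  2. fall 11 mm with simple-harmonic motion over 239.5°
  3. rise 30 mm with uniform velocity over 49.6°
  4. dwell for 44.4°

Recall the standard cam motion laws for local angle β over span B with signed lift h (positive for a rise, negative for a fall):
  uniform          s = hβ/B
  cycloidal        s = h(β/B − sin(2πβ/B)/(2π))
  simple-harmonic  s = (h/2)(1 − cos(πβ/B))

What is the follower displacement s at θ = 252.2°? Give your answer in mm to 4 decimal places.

seg 1 [0°–26.5°] cycloidal, h=24: full span → s += 24 → s = 24.0000
seg 2 [26.5°–266°] simple-harmonic, h=-11: θ=252.2° here. β=225.7, B=239.5. -11/2·(1 − cos(π·0.9424)) = -10.9101 → s = 13.0899

13.0899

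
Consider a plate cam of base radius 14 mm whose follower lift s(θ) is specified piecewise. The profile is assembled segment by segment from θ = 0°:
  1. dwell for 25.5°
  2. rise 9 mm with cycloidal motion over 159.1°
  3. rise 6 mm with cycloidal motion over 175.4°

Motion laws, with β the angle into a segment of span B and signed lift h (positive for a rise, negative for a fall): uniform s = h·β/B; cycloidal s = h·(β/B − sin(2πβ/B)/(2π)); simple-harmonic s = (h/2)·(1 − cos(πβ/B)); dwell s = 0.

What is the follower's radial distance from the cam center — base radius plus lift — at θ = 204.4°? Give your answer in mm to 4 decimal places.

seg 1 [0°–25.5°] dwell: s stays 0.0000
seg 2 [25.5°–184.6°] cycloidal, h=9: full span → s += 9 → s = 9.0000
seg 3 [184.6°–360°] cycloidal, h=6: θ=204.4° here. β=19.8, B=175.4. 6·(0.1129 − sin(2π·0.1129)/(2π)) = 0.0554 → s = 9.0554
radial distance = base radius + s = 14 + 9.0554 = 23.0554

23.0554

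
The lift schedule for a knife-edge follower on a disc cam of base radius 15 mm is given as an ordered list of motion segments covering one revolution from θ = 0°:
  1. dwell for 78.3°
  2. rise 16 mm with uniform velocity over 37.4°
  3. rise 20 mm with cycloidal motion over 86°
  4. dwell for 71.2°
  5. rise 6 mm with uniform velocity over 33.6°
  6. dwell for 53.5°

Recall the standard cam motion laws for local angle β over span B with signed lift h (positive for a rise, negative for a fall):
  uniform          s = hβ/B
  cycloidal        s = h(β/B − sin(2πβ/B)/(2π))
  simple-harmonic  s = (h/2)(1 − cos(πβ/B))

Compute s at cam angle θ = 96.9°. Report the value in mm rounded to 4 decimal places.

seg 1 [0°–78.3°] dwell: s stays 0.0000
seg 2 [78.3°–115.7°] uniform, h=16: θ=96.9° here. β=18.6, B=37.4. 16·18.6/37.4 = 7.9572 → s = 7.9572

7.9572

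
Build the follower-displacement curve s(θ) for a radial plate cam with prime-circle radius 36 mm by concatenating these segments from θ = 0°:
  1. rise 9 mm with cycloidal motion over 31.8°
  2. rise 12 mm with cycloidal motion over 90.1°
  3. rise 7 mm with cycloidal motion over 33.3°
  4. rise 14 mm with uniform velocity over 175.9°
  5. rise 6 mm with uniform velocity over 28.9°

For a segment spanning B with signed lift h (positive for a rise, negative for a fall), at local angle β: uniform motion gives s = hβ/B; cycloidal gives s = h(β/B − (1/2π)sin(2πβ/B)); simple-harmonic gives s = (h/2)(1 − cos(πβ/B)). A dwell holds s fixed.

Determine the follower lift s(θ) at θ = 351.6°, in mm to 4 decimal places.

seg 1 [0°–31.8°] cycloidal, h=9: full span → s += 9 → s = 9.0000
seg 2 [31.8°–121.9°] cycloidal, h=12: full span → s += 12 → s = 21.0000
seg 3 [121.9°–155.2°] cycloidal, h=7: full span → s += 7 → s = 28.0000
seg 4 [155.2°–331.1°] uniform, h=14: full span → s += 14 → s = 42.0000
seg 5 [331.1°–360°] uniform, h=6: θ=351.6° here. β=20.5, B=28.9. 6·20.5/28.9 = 4.2561 → s = 46.2561

46.2561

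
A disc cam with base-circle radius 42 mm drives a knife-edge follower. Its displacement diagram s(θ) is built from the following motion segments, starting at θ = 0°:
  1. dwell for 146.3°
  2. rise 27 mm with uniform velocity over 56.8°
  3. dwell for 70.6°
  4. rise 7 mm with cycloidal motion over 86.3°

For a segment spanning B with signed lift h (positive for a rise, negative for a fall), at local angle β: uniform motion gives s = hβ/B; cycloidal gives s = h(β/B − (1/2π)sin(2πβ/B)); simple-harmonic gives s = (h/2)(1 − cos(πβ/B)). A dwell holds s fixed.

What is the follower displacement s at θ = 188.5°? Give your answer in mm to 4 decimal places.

seg 1 [0°–146.3°] dwell: s stays 0.0000
seg 2 [146.3°–203.1°] uniform, h=27: θ=188.5° here. β=42.2, B=56.8. 27·42.2/56.8 = 20.0599 → s = 20.0599

20.0599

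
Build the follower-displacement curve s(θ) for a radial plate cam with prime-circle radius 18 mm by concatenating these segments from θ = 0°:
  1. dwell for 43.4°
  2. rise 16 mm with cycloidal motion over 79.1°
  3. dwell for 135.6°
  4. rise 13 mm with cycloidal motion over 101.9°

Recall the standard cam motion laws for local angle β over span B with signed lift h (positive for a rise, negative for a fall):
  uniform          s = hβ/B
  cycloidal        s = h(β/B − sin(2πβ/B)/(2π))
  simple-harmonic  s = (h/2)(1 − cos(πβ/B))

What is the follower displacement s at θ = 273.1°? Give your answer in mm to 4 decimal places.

seg 1 [0°–43.4°] dwell: s stays 0.0000
seg 2 [43.4°–122.5°] cycloidal, h=16: full span → s += 16 → s = 16.0000
seg 3 [122.5°–258.1°] dwell: s stays 16.0000
seg 4 [258.1°–360°] cycloidal, h=13: θ=273.1° here. β=15, B=101.9. 13·(0.1472 − sin(2π·0.1472)/(2π)) = 0.2614 → s = 16.2614

16.2614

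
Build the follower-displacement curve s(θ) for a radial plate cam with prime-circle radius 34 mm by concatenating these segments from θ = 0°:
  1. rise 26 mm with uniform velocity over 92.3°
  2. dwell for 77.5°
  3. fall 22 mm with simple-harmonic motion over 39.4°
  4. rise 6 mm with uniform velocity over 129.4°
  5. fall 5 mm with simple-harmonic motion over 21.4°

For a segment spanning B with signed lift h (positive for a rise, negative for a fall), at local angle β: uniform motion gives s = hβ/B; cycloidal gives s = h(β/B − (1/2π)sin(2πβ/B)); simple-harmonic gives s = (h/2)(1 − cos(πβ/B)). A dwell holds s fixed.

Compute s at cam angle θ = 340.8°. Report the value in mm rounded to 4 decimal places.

seg 1 [0°–92.3°] uniform, h=26: full span → s += 26 → s = 26.0000
seg 2 [92.3°–169.8°] dwell: s stays 26.0000
seg 3 [169.8°–209.2°] simple-harmonic, h=-22: full span → s += -22 → s = 4.0000
seg 4 [209.2°–338.6°] uniform, h=6: full span → s += 6 → s = 10.0000
seg 5 [338.6°–360°] simple-harmonic, h=-5: θ=340.8° here. β=2.2, B=21.4. -5/2·(1 − cos(π·0.1028)) = -0.1293 → s = 9.8707

9.8707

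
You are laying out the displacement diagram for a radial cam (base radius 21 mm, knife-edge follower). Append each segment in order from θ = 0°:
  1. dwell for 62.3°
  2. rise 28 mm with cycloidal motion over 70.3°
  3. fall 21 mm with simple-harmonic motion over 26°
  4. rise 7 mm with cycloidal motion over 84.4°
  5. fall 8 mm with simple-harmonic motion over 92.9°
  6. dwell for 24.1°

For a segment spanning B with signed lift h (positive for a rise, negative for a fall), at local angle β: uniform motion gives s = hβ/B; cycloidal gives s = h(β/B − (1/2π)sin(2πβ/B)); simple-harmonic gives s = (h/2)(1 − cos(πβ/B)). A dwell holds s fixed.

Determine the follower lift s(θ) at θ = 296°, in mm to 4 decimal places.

seg 1 [0°–62.3°] dwell: s stays 0.0000
seg 2 [62.3°–132.6°] cycloidal, h=28: full span → s += 28 → s = 28.0000
seg 3 [132.6°–158.6°] simple-harmonic, h=-21: full span → s += -21 → s = 7.0000
seg 4 [158.6°–243°] cycloidal, h=7: full span → s += 7 → s = 14.0000
seg 5 [243°–335.9°] simple-harmonic, h=-8: θ=296° here. β=53, B=92.9. -8/2·(1 − cos(π·0.5705)) = -4.8788 → s = 9.1212

9.1212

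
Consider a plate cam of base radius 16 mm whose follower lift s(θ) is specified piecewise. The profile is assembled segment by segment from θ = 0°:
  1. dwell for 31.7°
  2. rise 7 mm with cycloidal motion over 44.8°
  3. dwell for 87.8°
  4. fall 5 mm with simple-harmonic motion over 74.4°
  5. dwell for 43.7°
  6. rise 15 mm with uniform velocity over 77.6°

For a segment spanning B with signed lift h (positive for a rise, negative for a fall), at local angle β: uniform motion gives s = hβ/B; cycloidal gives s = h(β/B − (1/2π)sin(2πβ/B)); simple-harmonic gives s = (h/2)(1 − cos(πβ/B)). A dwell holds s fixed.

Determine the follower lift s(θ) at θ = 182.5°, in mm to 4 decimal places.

seg 1 [0°–31.7°] dwell: s stays 0.0000
seg 2 [31.7°–76.5°] cycloidal, h=7: full span → s += 7 → s = 7.0000
seg 3 [76.5°–164.3°] dwell: s stays 7.0000
seg 4 [164.3°–238.7°] simple-harmonic, h=-5: θ=182.5° here. β=18.2, B=74.4. -5/2·(1 − cos(π·0.2446)) = -0.7026 → s = 6.2974

6.2974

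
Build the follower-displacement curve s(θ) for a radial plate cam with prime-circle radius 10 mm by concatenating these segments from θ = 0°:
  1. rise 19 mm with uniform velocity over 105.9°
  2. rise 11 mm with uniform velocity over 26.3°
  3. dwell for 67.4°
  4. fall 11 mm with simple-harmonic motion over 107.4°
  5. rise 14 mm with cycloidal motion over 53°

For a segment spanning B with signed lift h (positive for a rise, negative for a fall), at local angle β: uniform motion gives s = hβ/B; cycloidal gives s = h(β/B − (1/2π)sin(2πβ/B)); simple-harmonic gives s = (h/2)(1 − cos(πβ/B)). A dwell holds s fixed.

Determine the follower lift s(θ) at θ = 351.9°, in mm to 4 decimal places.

seg 1 [0°–105.9°] uniform, h=19: full span → s += 19 → s = 19.0000
seg 2 [105.9°–132.2°] uniform, h=11: full span → s += 11 → s = 30.0000
seg 3 [132.2°–199.6°] dwell: s stays 30.0000
seg 4 [199.6°–307°] simple-harmonic, h=-11: full span → s += -11 → s = 19.0000
seg 5 [307°–360°] cycloidal, h=14: θ=351.9° here. β=44.9, B=53. 14·(0.8472 − sin(2π·0.8472)/(2π)) = 13.6860 → s = 32.6860

32.6860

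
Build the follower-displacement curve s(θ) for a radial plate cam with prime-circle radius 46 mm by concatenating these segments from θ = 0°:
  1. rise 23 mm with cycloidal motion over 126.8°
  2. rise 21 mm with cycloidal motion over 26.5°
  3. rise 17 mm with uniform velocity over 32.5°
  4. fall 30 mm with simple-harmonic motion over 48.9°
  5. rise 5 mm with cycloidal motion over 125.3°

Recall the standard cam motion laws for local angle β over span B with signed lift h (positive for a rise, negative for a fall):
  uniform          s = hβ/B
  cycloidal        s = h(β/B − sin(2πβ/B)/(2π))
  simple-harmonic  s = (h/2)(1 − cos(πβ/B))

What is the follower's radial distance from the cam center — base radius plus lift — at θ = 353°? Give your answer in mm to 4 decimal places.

seg 1 [0°–126.8°] cycloidal, h=23: full span → s += 23 → s = 23.0000
seg 2 [126.8°–153.3°] cycloidal, h=21: full span → s += 21 → s = 44.0000
seg 3 [153.3°–185.8°] uniform, h=17: full span → s += 17 → s = 61.0000
seg 4 [185.8°–234.7°] simple-harmonic, h=-30: full span → s += -30 → s = 31.0000
seg 5 [234.7°–360°] cycloidal, h=5: θ=353° here. β=118.3, B=125.3. 5·(0.9441 − sin(2π·0.9441)/(2π)) = 4.9943 → s = 35.9943
radial distance = base radius + s = 46 + 35.9943 = 81.9943

81.9943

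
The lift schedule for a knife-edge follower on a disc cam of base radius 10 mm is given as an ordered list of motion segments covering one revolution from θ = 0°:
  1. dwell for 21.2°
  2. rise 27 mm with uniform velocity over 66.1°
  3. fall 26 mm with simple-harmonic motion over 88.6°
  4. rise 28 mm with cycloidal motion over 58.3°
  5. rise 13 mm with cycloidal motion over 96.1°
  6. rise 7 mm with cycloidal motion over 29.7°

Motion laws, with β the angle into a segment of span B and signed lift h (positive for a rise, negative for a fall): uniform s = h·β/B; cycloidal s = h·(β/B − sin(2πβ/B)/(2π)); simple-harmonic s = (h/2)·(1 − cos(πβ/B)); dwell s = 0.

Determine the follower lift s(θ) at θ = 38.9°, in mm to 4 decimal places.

seg 1 [0°–21.2°] dwell: s stays 0.0000
seg 2 [21.2°–87.3°] uniform, h=27: θ=38.9° here. β=17.7, B=66.1. 27·17.7/66.1 = 7.2300 → s = 7.2300

7.2300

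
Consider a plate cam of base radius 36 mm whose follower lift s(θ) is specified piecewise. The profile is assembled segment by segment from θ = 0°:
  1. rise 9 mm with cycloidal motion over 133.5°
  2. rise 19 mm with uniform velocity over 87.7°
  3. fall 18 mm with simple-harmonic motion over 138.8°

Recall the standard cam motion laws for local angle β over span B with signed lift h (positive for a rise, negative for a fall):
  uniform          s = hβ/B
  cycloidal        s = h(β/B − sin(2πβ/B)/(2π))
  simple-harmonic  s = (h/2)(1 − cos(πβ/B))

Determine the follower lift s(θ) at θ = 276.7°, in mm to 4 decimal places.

seg 1 [0°–133.5°] cycloidal, h=9: full span → s += 9 → s = 9.0000
seg 2 [133.5°–221.2°] uniform, h=19: full span → s += 19 → s = 28.0000
seg 3 [221.2°–360°] simple-harmonic, h=-18: θ=276.7° here. β=55.5, B=138.8. -18/2·(1 − cos(π·0.3999)) = -6.2150 → s = 21.7850

21.7850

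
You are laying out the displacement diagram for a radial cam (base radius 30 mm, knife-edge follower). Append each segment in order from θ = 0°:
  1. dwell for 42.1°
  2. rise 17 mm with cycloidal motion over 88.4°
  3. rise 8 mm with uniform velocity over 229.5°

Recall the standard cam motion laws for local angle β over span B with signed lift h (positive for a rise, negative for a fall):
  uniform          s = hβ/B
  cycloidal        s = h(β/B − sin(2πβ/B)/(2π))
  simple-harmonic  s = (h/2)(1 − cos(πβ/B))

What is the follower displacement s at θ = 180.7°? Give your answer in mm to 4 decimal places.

seg 1 [0°–42.1°] dwell: s stays 0.0000
seg 2 [42.1°–130.5°] cycloidal, h=17: full span → s += 17 → s = 17.0000
seg 3 [130.5°–360°] uniform, h=8: θ=180.7° here. β=50.2, B=229.5. 8·50.2/229.5 = 1.7499 → s = 18.7499

18.7499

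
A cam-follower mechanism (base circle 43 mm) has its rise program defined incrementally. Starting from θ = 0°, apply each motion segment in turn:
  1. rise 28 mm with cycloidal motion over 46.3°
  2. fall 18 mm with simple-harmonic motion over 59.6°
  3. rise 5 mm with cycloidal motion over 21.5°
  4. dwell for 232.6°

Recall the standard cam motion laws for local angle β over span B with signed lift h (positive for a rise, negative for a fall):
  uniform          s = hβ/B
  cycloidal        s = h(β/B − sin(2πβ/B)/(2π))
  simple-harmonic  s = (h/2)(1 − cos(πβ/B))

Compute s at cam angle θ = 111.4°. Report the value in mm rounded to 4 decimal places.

seg 1 [0°–46.3°] cycloidal, h=28: full span → s += 28 → s = 28.0000
seg 2 [46.3°–105.9°] simple-harmonic, h=-18: full span → s += -18 → s = 10.0000
seg 3 [105.9°–127.4°] cycloidal, h=5: θ=111.4° here. β=5.5, B=21.5. 5·(0.2558 − sin(2π·0.2558)/(2π)) = 0.4838 → s = 10.4838

10.4838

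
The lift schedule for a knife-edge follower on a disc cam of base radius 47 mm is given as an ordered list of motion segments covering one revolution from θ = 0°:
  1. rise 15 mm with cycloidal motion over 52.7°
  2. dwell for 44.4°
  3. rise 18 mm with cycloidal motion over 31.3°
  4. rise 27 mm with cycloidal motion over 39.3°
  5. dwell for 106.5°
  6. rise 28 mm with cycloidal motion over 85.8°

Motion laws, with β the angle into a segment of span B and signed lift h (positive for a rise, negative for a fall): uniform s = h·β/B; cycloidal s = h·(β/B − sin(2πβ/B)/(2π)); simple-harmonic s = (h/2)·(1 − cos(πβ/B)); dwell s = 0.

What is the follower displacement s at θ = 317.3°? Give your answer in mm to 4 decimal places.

seg 1 [0°–52.7°] cycloidal, h=15: full span → s += 15 → s = 15.0000
seg 2 [52.7°–97.1°] dwell: s stays 15.0000
seg 3 [97.1°–128.4°] cycloidal, h=18: full span → s += 18 → s = 33.0000
seg 4 [128.4°–167.7°] cycloidal, h=27: full span → s += 27 → s = 60.0000
seg 5 [167.7°–274.2°] dwell: s stays 60.0000
seg 6 [274.2°–360°] cycloidal, h=28: θ=317.3° here. β=43.1, B=85.8. 28·(0.5023 − sin(2π·0.5023)/(2π)) = 14.1305 → s = 74.1305

74.1305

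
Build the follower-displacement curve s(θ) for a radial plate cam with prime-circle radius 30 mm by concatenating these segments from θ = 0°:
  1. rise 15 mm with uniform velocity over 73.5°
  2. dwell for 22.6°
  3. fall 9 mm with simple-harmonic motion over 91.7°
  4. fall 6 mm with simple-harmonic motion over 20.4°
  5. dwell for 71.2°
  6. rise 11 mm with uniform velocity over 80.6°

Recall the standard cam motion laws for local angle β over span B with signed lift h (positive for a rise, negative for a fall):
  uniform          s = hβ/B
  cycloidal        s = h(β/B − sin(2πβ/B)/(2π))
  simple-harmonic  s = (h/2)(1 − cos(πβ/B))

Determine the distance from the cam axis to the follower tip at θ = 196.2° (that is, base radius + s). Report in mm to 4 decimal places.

seg 1 [0°–73.5°] uniform, h=15: full span → s += 15 → s = 15.0000
seg 2 [73.5°–96.1°] dwell: s stays 15.0000
seg 3 [96.1°–187.8°] simple-harmonic, h=-9: full span → s += -9 → s = 6.0000
seg 4 [187.8°–208.2°] simple-harmonic, h=-6: θ=196.2° here. β=8.4, B=20.4. -6/2·(1 − cos(π·0.4118)) = -2.1790 → s = 3.8210
radial distance = base radius + s = 30 + 3.8210 = 33.8210

33.8210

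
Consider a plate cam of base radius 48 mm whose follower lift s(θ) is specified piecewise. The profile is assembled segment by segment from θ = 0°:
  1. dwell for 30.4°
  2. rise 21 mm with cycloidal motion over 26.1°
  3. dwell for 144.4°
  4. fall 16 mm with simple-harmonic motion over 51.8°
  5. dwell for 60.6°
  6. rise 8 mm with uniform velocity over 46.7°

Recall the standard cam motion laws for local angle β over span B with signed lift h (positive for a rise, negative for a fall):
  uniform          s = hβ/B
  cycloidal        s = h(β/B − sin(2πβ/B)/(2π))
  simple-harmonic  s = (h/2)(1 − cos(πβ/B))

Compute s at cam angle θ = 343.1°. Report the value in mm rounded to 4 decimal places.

seg 1 [0°–30.4°] dwell: s stays 0.0000
seg 2 [30.4°–56.5°] cycloidal, h=21: full span → s += 21 → s = 21.0000
seg 3 [56.5°–200.9°] dwell: s stays 21.0000
seg 4 [200.9°–252.7°] simple-harmonic, h=-16: full span → s += -16 → s = 5.0000
seg 5 [252.7°–313.3°] dwell: s stays 5.0000
seg 6 [313.3°–360°] uniform, h=8: θ=343.1° here. β=29.8, B=46.7. 8·29.8/46.7 = 5.1049 → s = 10.1049

10.1049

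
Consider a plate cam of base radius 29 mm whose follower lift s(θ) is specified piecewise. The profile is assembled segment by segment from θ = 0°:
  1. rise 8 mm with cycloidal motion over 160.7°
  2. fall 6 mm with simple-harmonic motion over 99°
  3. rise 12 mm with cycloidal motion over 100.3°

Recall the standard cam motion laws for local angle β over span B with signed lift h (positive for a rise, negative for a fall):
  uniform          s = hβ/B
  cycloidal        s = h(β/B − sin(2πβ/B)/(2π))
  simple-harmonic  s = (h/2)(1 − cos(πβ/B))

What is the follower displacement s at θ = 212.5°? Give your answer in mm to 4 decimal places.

seg 1 [0°–160.7°] cycloidal, h=8: full span → s += 8 → s = 8.0000
seg 2 [160.7°–259.7°] simple-harmonic, h=-6: θ=212.5° here. β=51.8, B=99. -6/2·(1 − cos(π·0.5232)) = -3.2188 → s = 4.7812

4.7812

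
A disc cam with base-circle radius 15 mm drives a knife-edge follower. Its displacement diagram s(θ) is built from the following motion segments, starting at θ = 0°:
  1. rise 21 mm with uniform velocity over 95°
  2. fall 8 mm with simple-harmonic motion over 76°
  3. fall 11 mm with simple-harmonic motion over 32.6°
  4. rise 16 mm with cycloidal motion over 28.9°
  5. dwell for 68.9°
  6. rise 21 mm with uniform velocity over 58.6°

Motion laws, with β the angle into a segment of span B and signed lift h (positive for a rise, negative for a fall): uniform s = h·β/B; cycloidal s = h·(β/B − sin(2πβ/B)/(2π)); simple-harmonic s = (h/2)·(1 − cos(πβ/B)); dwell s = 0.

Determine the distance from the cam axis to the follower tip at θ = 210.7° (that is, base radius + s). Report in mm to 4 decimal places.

seg 1 [0°–95°] uniform, h=21: full span → s += 21 → s = 21.0000
seg 2 [95°–171°] simple-harmonic, h=-8: full span → s += -8 → s = 13.0000
seg 3 [171°–203.6°] simple-harmonic, h=-11: full span → s += -11 → s = 2.0000
seg 4 [203.6°–232.5°] cycloidal, h=16: θ=210.7° here. β=7.1, B=28.9. 16·(0.2457 − sin(2π·0.2457)/(2π)) = 1.3853 → s = 3.3853
radial distance = base radius + s = 15 + 3.3853 = 18.3853

18.3853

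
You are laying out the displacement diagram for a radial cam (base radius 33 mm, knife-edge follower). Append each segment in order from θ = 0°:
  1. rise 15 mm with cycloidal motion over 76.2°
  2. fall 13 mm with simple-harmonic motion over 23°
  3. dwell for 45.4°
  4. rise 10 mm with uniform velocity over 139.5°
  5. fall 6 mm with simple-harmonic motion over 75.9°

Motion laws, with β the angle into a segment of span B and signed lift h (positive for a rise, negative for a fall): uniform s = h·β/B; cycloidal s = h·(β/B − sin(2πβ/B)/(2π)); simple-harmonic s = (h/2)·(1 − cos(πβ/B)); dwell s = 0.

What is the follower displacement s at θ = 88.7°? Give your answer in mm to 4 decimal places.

seg 1 [0°–76.2°] cycloidal, h=15: full span → s += 15 → s = 15.0000
seg 2 [76.2°–99.2°] simple-harmonic, h=-13: θ=88.7° here. β=12.5, B=23. -13/2·(1 − cos(π·0.5435)) = -7.3851 → s = 7.6149

7.6149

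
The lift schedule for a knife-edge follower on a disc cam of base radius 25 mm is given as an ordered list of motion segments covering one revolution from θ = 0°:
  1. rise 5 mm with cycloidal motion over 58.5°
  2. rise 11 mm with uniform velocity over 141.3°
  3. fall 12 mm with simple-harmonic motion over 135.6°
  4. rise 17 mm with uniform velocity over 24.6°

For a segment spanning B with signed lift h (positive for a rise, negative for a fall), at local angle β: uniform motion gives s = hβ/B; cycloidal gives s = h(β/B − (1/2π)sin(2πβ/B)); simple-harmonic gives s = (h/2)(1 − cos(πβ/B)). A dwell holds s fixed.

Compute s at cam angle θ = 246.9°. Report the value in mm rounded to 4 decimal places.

seg 1 [0°–58.5°] cycloidal, h=5: full span → s += 5 → s = 5.0000
seg 2 [58.5°–199.8°] uniform, h=11: full span → s += 11 → s = 16.0000
seg 3 [199.8°–335.4°] simple-harmonic, h=-12: θ=246.9° here. β=47.1, B=135.6. -12/2·(1 − cos(π·0.3473)) = -3.2316 → s = 12.7684

12.7684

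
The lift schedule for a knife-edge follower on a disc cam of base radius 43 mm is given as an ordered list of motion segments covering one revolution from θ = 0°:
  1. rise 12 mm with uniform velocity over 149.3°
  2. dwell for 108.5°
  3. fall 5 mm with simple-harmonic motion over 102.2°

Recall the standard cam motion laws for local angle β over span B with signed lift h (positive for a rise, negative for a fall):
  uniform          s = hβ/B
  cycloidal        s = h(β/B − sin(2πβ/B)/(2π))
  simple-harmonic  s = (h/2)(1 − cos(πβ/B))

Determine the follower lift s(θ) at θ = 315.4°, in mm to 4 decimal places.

seg 1 [0°–149.3°] uniform, h=12: full span → s += 12 → s = 12.0000
seg 2 [149.3°–257.8°] dwell: s stays 12.0000
seg 3 [257.8°–360°] simple-harmonic, h=-5: θ=315.4° here. β=57.6, B=102.2. -5/2·(1 − cos(π·0.5636)) = -2.9962 → s = 9.0038

9.0038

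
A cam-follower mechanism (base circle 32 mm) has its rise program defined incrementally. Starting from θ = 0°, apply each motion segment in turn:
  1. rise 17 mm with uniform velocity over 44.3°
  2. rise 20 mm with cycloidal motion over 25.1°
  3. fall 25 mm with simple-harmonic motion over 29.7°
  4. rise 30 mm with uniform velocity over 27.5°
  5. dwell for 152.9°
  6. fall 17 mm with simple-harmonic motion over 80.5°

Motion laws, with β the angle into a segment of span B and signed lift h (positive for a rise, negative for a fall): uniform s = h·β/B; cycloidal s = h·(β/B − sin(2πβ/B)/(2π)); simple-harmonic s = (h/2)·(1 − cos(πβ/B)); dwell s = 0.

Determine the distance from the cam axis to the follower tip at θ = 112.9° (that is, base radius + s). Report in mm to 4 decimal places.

seg 1 [0°–44.3°] uniform, h=17: full span → s += 17 → s = 17.0000
seg 2 [44.3°–69.4°] cycloidal, h=20: full span → s += 20 → s = 37.0000
seg 3 [69.4°–99.1°] simple-harmonic, h=-25: full span → s += -25 → s = 12.0000
seg 4 [99.1°–126.6°] uniform, h=30: θ=112.9° here. β=13.8, B=27.5. 30·13.8/27.5 = 15.0545 → s = 27.0545
radial distance = base radius + s = 32 + 27.0545 = 59.0545

59.0545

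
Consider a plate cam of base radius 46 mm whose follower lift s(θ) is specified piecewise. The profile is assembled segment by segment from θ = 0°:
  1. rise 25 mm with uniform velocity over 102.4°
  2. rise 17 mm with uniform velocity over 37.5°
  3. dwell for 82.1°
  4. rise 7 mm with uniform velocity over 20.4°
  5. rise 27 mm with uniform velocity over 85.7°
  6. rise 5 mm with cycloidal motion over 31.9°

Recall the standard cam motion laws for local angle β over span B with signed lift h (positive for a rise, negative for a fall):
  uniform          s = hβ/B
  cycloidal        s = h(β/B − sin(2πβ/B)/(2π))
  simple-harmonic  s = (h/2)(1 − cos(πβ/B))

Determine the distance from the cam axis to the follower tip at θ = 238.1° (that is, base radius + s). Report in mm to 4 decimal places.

seg 1 [0°–102.4°] uniform, h=25: full span → s += 25 → s = 25.0000
seg 2 [102.4°–139.9°] uniform, h=17: full span → s += 17 → s = 42.0000
seg 3 [139.9°–222°] dwell: s stays 42.0000
seg 4 [222°–242.4°] uniform, h=7: θ=238.1° here. β=16.1, B=20.4. 7·16.1/20.4 = 5.5245 → s = 47.5245
radial distance = base radius + s = 46 + 47.5245 = 93.5245

93.5245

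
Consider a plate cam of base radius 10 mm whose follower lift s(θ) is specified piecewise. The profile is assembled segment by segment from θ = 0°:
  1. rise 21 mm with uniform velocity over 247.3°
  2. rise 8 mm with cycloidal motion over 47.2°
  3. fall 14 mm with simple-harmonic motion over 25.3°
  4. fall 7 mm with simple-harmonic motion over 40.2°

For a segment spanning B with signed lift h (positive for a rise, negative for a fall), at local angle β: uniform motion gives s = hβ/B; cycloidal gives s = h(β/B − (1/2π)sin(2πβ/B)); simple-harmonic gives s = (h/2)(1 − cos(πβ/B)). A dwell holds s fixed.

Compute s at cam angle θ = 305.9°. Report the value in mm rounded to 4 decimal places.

seg 1 [0°–247.3°] uniform, h=21: full span → s += 21 → s = 21.0000
seg 2 [247.3°–294.5°] cycloidal, h=8: full span → s += 8 → s = 29.0000
seg 3 [294.5°–319.8°] simple-harmonic, h=-14: θ=305.9° here. β=11.4, B=25.3. -14/2·(1 − cos(π·0.4506)) = -5.9178 → s = 23.0822

23.0822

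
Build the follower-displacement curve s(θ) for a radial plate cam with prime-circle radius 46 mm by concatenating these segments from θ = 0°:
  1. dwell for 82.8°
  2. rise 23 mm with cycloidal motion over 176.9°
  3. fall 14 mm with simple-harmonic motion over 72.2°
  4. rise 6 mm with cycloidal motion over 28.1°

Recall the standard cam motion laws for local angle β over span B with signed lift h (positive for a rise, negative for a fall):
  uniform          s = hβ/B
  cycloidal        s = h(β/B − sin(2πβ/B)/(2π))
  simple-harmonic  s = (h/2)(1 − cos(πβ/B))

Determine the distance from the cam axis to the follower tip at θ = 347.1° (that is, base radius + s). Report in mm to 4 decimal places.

seg 1 [0°–82.8°] dwell: s stays 0.0000
seg 2 [82.8°–259.7°] cycloidal, h=23: full span → s += 23 → s = 23.0000
seg 3 [259.7°–331.9°] simple-harmonic, h=-14: full span → s += -14 → s = 9.0000
seg 4 [331.9°–360°] cycloidal, h=6: θ=347.1° here. β=15.2, B=28.1. 6·(0.5409 − sin(2π·0.5409)/(2π)) = 3.4884 → s = 12.4884
radial distance = base radius + s = 46 + 12.4884 = 58.4884

58.4884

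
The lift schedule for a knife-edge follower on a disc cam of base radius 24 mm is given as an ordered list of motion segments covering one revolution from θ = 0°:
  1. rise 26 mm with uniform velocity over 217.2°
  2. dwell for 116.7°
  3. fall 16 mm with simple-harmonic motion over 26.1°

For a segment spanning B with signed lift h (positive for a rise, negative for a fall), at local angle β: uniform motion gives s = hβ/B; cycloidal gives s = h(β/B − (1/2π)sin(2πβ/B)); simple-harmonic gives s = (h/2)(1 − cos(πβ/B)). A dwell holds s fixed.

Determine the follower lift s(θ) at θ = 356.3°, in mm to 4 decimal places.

seg 1 [0°–217.2°] uniform, h=26: full span → s += 26 → s = 26.0000
seg 2 [217.2°–333.9°] dwell: s stays 26.0000
seg 3 [333.9°–360°] simple-harmonic, h=-16: θ=356.3° here. β=22.4, B=26.1. -16/2·(1 − cos(π·0.8582)) = -15.2196 → s = 10.7804

10.7804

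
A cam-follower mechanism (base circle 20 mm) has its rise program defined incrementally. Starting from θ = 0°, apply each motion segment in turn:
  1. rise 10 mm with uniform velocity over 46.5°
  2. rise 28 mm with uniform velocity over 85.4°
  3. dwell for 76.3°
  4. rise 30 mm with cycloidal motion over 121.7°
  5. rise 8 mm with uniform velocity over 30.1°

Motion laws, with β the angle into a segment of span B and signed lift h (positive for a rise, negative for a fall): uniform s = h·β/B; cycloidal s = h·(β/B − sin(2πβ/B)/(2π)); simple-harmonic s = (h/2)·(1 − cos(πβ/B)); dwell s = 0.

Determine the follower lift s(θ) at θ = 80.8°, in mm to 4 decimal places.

seg 1 [0°–46.5°] uniform, h=10: full span → s += 10 → s = 10.0000
seg 2 [46.5°–131.9°] uniform, h=28: θ=80.8° here. β=34.3, B=85.4. 28·34.3/85.4 = 11.2459 → s = 21.2459

21.2459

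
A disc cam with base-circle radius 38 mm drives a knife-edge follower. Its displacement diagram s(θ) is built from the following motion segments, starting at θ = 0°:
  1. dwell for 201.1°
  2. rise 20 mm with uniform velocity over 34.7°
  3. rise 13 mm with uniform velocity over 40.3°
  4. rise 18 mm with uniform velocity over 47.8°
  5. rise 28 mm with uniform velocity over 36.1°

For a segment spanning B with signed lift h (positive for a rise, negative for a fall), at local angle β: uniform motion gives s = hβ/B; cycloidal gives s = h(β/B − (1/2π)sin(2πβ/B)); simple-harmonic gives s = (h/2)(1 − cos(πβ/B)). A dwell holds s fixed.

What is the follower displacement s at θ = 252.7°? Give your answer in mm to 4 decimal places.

seg 1 [0°–201.1°] dwell: s stays 0.0000
seg 2 [201.1°–235.8°] uniform, h=20: full span → s += 20 → s = 20.0000
seg 3 [235.8°–276.1°] uniform, h=13: θ=252.7° here. β=16.9, B=40.3. 13·16.9/40.3 = 5.4516 → s = 25.4516

25.4516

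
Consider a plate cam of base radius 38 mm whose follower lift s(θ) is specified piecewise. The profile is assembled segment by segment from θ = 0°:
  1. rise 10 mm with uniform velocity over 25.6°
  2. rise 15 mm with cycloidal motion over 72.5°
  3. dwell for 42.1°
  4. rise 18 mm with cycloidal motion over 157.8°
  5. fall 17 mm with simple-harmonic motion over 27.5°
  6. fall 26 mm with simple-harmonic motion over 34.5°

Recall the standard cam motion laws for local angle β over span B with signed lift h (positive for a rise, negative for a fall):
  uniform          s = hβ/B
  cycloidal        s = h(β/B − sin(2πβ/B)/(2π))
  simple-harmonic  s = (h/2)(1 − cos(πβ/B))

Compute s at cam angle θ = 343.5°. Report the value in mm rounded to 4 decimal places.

seg 1 [0°–25.6°] uniform, h=10: full span → s += 10 → s = 10.0000
seg 2 [25.6°–98.1°] cycloidal, h=15: full span → s += 15 → s = 25.0000
seg 3 [98.1°–140.2°] dwell: s stays 25.0000
seg 4 [140.2°–298°] cycloidal, h=18: full span → s += 18 → s = 43.0000
seg 5 [298°–325.5°] simple-harmonic, h=-17: full span → s += -17 → s = 26.0000
seg 6 [325.5°–360°] simple-harmonic, h=-26: θ=343.5° here. β=18, B=34.5. -26/2·(1 − cos(π·0.5217)) = -13.8872 → s = 12.1128

12.1128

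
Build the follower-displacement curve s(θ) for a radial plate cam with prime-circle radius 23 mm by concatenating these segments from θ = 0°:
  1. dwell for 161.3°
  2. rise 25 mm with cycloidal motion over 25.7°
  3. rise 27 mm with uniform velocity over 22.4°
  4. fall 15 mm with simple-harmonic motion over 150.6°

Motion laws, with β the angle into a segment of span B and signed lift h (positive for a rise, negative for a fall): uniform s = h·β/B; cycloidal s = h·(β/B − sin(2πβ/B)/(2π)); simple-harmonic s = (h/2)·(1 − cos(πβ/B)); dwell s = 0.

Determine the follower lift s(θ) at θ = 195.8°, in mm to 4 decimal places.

seg 1 [0°–161.3°] dwell: s stays 0.0000
seg 2 [161.3°–187°] cycloidal, h=25: full span → s += 25 → s = 25.0000
seg 3 [187°–209.4°] uniform, h=27: θ=195.8° here. β=8.8, B=22.4. 27·8.8/22.4 = 10.6071 → s = 35.6071

35.6071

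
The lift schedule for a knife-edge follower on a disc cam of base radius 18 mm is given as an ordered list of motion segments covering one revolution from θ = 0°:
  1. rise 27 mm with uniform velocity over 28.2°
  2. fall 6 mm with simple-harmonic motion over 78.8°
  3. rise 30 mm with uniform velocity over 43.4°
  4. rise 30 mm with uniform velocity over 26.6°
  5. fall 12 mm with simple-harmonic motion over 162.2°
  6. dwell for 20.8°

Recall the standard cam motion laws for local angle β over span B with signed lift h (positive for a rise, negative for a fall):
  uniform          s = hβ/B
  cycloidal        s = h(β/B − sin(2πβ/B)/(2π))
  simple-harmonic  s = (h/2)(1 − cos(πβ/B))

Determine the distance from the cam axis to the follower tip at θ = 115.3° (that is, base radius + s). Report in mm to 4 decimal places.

seg 1 [0°–28.2°] uniform, h=27: full span → s += 27 → s = 27.0000
seg 2 [28.2°–107°] simple-harmonic, h=-6: full span → s += -6 → s = 21.0000
seg 3 [107°–150.4°] uniform, h=30: θ=115.3° here. β=8.3, B=43.4. 30·8.3/43.4 = 5.7373 → s = 26.7373
radial distance = base radius + s = 18 + 26.7373 = 44.7373

44.7373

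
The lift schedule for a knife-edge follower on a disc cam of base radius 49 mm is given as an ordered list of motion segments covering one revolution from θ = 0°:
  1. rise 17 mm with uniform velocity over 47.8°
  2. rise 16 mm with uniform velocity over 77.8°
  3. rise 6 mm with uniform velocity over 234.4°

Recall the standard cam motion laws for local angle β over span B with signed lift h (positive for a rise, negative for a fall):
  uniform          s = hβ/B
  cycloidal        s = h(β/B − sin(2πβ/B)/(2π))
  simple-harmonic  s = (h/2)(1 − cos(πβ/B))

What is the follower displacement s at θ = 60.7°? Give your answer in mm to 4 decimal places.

seg 1 [0°–47.8°] uniform, h=17: full span → s += 17 → s = 17.0000
seg 2 [47.8°–125.6°] uniform, h=16: θ=60.7° here. β=12.9, B=77.8. 16·12.9/77.8 = 2.6530 → s = 19.6530

19.6530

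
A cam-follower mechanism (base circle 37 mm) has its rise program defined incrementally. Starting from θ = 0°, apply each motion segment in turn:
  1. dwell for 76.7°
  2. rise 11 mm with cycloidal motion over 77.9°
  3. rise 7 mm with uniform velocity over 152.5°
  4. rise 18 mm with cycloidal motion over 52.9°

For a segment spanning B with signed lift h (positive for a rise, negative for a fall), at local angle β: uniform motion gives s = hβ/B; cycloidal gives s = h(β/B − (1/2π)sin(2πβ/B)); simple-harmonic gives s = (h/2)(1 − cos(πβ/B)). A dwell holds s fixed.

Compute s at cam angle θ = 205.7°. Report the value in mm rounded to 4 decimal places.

seg 1 [0°–76.7°] dwell: s stays 0.0000
seg 2 [76.7°–154.6°] cycloidal, h=11: full span → s += 11 → s = 11.0000
seg 3 [154.6°–307.1°] uniform, h=7: θ=205.7° here. β=51.1, B=152.5. 7·51.1/152.5 = 2.3456 → s = 13.3456

13.3456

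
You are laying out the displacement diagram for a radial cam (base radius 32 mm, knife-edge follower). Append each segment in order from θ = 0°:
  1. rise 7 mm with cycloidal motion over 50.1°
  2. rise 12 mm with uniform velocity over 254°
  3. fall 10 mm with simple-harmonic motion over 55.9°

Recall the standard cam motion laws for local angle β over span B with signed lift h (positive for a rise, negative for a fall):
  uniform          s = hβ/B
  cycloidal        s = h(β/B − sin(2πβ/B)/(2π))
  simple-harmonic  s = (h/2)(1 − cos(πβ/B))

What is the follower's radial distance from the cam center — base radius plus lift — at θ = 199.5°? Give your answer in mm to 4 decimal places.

seg 1 [0°–50.1°] cycloidal, h=7: full span → s += 7 → s = 7.0000
seg 2 [50.1°–304.1°] uniform, h=12: θ=199.5° here. β=149.4, B=254. 12·149.4/254 = 7.0583 → s = 14.0583
radial distance = base radius + s = 32 + 14.0583 = 46.0583

46.0583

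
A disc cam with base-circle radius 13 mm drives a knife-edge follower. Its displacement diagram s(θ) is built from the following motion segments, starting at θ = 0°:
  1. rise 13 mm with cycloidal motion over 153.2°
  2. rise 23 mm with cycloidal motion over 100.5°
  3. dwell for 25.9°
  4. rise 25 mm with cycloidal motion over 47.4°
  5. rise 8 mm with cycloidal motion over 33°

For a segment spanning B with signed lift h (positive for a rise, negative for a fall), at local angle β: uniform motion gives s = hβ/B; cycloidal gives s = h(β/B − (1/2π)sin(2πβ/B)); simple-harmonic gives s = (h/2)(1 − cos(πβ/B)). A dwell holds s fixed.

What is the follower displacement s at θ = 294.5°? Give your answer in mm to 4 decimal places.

seg 1 [0°–153.2°] cycloidal, h=13: full span → s += 13 → s = 13.0000
seg 2 [153.2°–253.7°] cycloidal, h=23: full span → s += 23 → s = 36.0000
seg 3 [253.7°–279.6°] dwell: s stays 36.0000
seg 4 [279.6°–327°] cycloidal, h=25: θ=294.5° here. β=14.9, B=47.4. 25·(0.3143 − sin(2π·0.3143)/(2π)) = 4.2006 → s = 40.2006

40.2006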